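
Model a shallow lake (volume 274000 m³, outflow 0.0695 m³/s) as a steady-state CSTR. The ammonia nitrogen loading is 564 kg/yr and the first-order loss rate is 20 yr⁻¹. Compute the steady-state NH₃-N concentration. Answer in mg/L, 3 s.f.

0.0735 mg/L

Outflow Q = 0.0695 m³/s × 3.156e+07 s/yr = 2.193e+06 m³/yr.
Steady-state CSTR mass balance: W = Q·C + k·V·C, so C = W/(Q + kV).
Q + kV = 2.193e+06 + 20·274000 = 7.673e+06 m³/yr.
C = 564/7.673e+06 = 7.35e-05 kg/m³ = 0.0735 mg/L.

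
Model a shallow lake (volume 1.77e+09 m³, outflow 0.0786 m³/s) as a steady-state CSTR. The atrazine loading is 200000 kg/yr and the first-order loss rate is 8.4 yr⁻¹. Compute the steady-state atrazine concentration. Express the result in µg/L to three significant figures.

13.4 µg/L

Outflow Q = 0.0786 m³/s × 3.156e+07 s/yr = 2.48e+06 m³/yr.
Steady-state CSTR mass balance: W = Q·C + k·V·C, so C = W/(Q + kV).
Q + kV = 2.48e+06 + 8.4·1.77e+09 = 1.487e+10 m³/yr.
C = 200000/1.487e+10 = 1.345e-05 kg/m³ = 0.01345 mg/L = 13.45 µg/L.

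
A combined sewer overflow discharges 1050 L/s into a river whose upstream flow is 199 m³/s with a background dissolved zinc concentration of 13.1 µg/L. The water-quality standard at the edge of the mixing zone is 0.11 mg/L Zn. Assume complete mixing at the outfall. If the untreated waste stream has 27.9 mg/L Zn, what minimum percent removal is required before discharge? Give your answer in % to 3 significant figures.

1050 L/s = 1.05 m³/s.
13.1 µg/L = 0.0131 mg/L.
Mass balance: 0.11·200.1 = 1.05·Cₑ + 199·0.0131.
Cₑ = (22.01 − 2.607) / 1.05 = 18.47 mg/L.
Required removal = 1 − 18.47/27.9 = 33.78 %.

33.8 %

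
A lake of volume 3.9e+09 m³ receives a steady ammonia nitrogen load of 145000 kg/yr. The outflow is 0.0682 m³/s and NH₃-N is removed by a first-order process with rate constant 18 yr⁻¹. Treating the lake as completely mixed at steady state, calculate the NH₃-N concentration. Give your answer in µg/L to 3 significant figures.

Outflow Q = 0.0682 m³/s × 3.156e+07 s/yr = 2.152e+06 m³/yr.
Steady-state CSTR mass balance: W = Q·C + k·V·C, so C = W/(Q + kV).
Q + kV = 2.152e+06 + 18·3.9e+09 = 7.02e+10 m³/yr.
C = 145000/7.02e+10 = 2.065e-06 kg/m³ = 0.002065 mg/L = 2.065 µg/L.

2.07 µg/L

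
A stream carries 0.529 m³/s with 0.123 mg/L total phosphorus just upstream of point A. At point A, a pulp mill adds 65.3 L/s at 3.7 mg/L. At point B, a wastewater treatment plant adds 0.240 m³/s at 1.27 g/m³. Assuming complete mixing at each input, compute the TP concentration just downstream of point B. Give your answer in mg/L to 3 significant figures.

65.3 L/s = 0.0653 m³/s.
After input A: C = (0.529·0.123 + 0.0653·3.7) / 0.5943 = 0.516 mg/L.
After input B: C = (0.5943·0.516 + 0.24·1.27) / 0.8343 = 0.7329 mg/L.

0.733 mg/L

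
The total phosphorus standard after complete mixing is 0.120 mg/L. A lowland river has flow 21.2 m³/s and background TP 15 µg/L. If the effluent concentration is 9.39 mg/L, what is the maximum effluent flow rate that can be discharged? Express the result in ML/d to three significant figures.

15 µg/L = 0.015 mg/L.
Mass balance at complete mixing: C_std·(Q_w + Q_r) = Q_w·C_e + Q_r·C_b.
Rearranging, Q_w = Q_r·(C_std − C_b)/(C_e − C_std) = 21.2·(0.12 − 0.015) / (9.39 − 0.12) = 0.2401 m³/s.
= 20.75 ML/d.

20.7 ML/d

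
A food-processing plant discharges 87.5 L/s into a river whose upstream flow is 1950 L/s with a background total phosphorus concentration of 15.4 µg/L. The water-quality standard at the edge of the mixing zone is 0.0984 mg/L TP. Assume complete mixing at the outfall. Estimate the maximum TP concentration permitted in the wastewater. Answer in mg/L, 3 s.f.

1.95 mg/L

87.5 L/s = 0.0875 m³/s.
1950 L/s = 1.95 m³/s.
15.4 µg/L = 0.0154 mg/L.
Mass balance: 0.0984·2.038 = 0.0875·Cₑ + 1.95·0.0154.
Cₑ = (0.2005 − 0.03003) / 0.0875 = 1.948 mg/L.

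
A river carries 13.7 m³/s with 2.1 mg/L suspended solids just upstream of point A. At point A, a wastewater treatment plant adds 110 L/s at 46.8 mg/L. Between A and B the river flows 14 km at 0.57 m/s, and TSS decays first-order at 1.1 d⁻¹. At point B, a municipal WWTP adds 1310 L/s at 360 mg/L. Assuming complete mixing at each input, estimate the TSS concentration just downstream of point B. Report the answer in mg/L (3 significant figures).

32.8 mg/L

110 L/s = 0.11 m³/s.
After input A: C = (13.7·2.1 + 0.11·46.8) / 13.81 = 2.456 mg/L.
Over the 14 km reach to input B (t = 2.456e+04 s = 0.2843 d), decay gives C = 2.456·exp(−1.1·0.2843) = 1.797 mg/L.
1310 L/s = 1.31 m³/s.
After input B: C = (13.81·1.797 + 1.31·360) / 15.12 = 32.83 mg/L.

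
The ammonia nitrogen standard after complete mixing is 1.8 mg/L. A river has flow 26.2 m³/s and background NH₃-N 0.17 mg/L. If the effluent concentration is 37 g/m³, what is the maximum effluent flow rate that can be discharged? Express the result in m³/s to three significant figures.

1.21 m³/s

Mass balance at complete mixing: C_std·(Q_w + Q_r) = Q_w·C_e + Q_r·C_b.
Rearranging, Q_w = Q_r·(C_std − C_b)/(C_e − C_std) = 26.2·(1.8 − 0.17) / (37 − 1.8) = 1.213 m³/s.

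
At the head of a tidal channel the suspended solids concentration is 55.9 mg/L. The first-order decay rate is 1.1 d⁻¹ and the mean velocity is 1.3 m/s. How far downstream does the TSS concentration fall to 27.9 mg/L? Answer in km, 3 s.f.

From C = C₀·e^(−kt), t = ln(C₀/C)/k = ln(55.9/27.9)/1.1 = 0.6949/1.1 = 0.6318 d.
Distance = v·t = 1.3 m/s × 5.458e+04 s = 7.096e+04 m = 70.96 km.

71.0 km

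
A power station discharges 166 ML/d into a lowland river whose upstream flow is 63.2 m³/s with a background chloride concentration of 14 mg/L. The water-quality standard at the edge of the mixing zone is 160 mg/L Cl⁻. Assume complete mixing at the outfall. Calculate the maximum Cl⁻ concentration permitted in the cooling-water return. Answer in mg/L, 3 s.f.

4960 mg/L

166 ML/d = 1.921 m³/s.
Mass balance: 160·65.12 = 1.921·Cₑ + 63.2·14.
Cₑ = (1.042e+04 − 884.8) / 1.921 = 4963 mg/L.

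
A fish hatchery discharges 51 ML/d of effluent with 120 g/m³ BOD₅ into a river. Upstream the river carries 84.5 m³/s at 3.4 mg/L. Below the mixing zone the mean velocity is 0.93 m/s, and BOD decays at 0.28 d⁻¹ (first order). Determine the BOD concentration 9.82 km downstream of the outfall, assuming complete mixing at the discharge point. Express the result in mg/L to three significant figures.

51 ML/d = 0.5903 m³/s.
After complete mixing, C₀ = (0.5903·120 + 84.5·3.4) / 85.09 = 4.209 mg/L.
Travel time t = 9820 m / 0.93 m/s = 1.056e+04 s = 0.1222 d.
C = 4.209·exp(−0.28·0.1222) = 4.209·0.9664 = 4.067 mg/L.

4.07 mg/L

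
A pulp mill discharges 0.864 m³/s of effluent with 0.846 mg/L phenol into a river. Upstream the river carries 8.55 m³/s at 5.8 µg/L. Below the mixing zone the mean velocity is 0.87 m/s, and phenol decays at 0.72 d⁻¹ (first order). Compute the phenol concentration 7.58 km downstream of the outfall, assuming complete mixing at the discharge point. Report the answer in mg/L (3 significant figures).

0.0771 mg/L

5.8 µg/L = 0.0058 mg/L.
After complete mixing, C₀ = (0.864·0.846 + 8.55·0.0058) / 9.414 = 0.08291 mg/L.
Travel time t = 7580 m / 0.87 m/s = 8713 s = 0.1008 d.
C = 0.08291·exp(−0.72·0.1008) = 0.08291·0.93 = 0.07711 mg/L.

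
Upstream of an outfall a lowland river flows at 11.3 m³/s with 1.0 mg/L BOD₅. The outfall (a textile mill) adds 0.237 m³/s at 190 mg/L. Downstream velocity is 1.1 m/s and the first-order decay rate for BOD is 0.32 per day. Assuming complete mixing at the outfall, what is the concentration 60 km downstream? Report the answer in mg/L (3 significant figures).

3.99 mg/L

After complete mixing, C₀ = (0.237·190 + 11.3·1) / 11.54 = 4.883 mg/L.
Travel time t = 6e+04 m / 1.1 m/s = 5.455e+04 s = 0.6313 d.
C = 4.883·exp(−0.32·0.6313) = 4.883·0.8171 = 3.989 mg/L.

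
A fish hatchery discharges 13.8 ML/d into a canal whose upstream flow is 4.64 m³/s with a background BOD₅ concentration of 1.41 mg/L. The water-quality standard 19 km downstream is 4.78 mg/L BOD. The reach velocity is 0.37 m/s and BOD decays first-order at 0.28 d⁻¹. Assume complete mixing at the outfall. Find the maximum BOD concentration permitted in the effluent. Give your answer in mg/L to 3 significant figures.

129 mg/L

13.8 ML/d = 0.1597 m³/s.
Travel time to the compliance point: t = 1.9e+04/0.37 = 5.135e+04 s = 0.5943 d; decay factor exp(−0.28·0.5943) = 0.8467.
So the concentration just after mixing may be at most 4.78/0.8467 = 5.645 mg/L.
Mass balance: 5.645·4.8 = 0.1597·Cₑ + 4.64·1.41.
Cₑ = (27.1 − 6.542) / 0.1597 = 128.7 mg/L.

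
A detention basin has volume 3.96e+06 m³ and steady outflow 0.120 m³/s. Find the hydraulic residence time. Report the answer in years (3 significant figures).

1.05 yr

Q = 0.120 m³/s × 3.156e+07 s/yr = 3.787e+06 m³/yr.
Hydraulic residence time τ = V/Q = 3.96e+06/3.787e+06 = 1.046 yr.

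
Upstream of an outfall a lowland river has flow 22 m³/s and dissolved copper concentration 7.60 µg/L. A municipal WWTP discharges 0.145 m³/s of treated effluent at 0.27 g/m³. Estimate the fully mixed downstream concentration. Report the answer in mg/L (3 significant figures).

7.60 µg/L = 0.0076 mg/L.
Flow-weighted mixing gives C = (0.145·0.27 + 22·0.0076) / (0.145 + 22) = 0.2063/22.14 = 0.009318 mg/L.

0.00932 mg/L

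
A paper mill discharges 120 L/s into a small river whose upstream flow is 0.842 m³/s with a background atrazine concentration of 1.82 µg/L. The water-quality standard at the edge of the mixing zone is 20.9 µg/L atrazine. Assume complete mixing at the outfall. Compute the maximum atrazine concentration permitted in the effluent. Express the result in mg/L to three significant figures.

120 L/s = 0.12 m³/s.
1.82 µg/L = 0.00182 mg/L.
20.9 µg/L = 0.0209 mg/L.
Mass balance: 0.0209·0.962 = 0.12·Cₑ + 0.842·0.00182.
Cₑ = (0.02011 − 0.001532) / 0.12 = 0.1548 mg/L.

0.155 mg/L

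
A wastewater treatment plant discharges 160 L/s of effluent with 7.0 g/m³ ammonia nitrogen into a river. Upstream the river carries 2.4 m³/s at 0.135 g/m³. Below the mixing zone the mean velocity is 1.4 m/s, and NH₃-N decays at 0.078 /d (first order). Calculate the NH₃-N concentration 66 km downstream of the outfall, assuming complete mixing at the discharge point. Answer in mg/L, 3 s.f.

0.541 mg/L

160 L/s = 0.16 m³/s.
After complete mixing, C₀ = (0.16·7 + 2.4·0.135) / 2.56 = 0.5641 mg/L.
Travel time t = 6.6e+04 m / 1.4 m/s = 4.714e+04 s = 0.5456 d.
C = 0.5641·exp(−0.078·0.5456) = 0.5641·0.9583 = 0.5406 mg/L.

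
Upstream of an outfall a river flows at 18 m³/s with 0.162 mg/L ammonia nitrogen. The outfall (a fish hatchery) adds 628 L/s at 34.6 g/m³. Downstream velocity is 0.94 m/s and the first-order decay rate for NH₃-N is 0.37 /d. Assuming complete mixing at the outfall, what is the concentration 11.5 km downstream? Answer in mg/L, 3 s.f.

628 L/s = 0.628 m³/s.
After complete mixing, C₀ = (0.628·34.6 + 18·0.162) / 18.63 = 1.323 mg/L.
Travel time t = 1.15e+04 m / 0.94 m/s = 1.223e+04 s = 0.1416 d.
C = 1.323·exp(−0.37·0.1416) = 1.323·0.949 = 1.255 mg/L.

1.26 mg/L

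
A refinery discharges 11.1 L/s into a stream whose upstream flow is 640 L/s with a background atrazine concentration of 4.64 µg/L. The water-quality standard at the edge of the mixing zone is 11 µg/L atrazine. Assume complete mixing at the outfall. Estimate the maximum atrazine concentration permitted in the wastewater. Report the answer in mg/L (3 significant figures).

0.378 mg/L

11.1 L/s = 0.0111 m³/s.
640 L/s = 0.64 m³/s.
4.64 µg/L = 0.00464 mg/L.
11 µg/L = 0.011 mg/L.
Mass balance: 0.011·0.6511 = 0.0111·Cₑ + 0.64·0.00464.
Cₑ = (0.007162 − 0.00297) / 0.0111 = 0.3777 mg/L.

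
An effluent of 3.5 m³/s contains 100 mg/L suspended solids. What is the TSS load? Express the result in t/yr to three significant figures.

11000 t/yr

Mass flux = Q·C = 3.5 m³/s × 100 g/m³ = 350 g/s.
= 350 g/s × 31.56 = 1.105e+04 t/yr.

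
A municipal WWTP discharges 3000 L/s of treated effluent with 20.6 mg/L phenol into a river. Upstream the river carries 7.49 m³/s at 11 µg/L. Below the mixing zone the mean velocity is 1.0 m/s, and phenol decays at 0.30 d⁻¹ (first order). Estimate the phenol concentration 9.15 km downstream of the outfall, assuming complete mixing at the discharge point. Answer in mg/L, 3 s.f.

5.71 mg/L

3000 L/s = 3 m³/s.
11 µg/L = 0.011 mg/L.
After complete mixing, C₀ = (3·20.6 + 7.49·0.011) / 10.49 = 5.899 mg/L.
Travel time t = 9150 m / 1.0 m/s = 9150 s = 0.1059 d.
C = 5.899·exp(−0.30·0.1059) = 5.899·0.9687 = 5.715 mg/L.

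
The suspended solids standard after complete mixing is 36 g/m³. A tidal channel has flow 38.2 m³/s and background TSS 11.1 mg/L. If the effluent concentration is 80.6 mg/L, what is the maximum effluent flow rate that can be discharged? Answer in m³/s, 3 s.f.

Mass balance at complete mixing: C_std·(Q_w + Q_r) = Q_w·C_e + Q_r·C_b.
Rearranging, Q_w = Q_r·(C_std − C_b)/(C_e − C_std) = 38.2·(36 − 11.1) / (80.6 − 36) = 21.33 m³/s.

21.3 m³/s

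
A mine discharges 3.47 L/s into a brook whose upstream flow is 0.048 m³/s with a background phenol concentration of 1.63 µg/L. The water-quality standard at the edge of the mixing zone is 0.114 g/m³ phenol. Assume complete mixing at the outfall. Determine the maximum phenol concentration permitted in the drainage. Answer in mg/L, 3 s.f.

1.67 mg/L

3.47 L/s = 0.00347 m³/s.
1.63 µg/L = 0.00163 mg/L.
Mass balance: 0.114·0.05147 = 0.00347·Cₑ + 0.048·0.00163.
Cₑ = (0.005868 − 7.824e-05) / 0.00347 = 1.668 mg/L.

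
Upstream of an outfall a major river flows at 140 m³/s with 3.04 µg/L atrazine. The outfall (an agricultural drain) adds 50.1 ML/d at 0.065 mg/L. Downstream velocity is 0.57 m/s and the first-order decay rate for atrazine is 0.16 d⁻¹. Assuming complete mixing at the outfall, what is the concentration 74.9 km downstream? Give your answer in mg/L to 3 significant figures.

0.00258 mg/L

50.1 ML/d = 0.5799 m³/s.
3.04 µg/L = 0.00304 mg/L.
After complete mixing, C₀ = (0.5799·0.065 + 140·0.00304) / 140.6 = 0.003296 mg/L.
Travel time t = 7.49e+04 m / 0.57 m/s = 1.314e+05 s = 1.521 d.
C = 0.003296·exp(−0.16·1.521) = 0.003296·0.784 = 0.002584 mg/L.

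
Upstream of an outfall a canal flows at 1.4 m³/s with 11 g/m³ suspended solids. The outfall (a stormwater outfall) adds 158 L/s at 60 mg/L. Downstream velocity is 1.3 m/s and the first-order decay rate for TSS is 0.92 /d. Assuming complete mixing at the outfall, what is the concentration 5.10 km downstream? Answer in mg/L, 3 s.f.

158 L/s = 0.158 m³/s.
After complete mixing, C₀ = (0.158·60 + 1.4·11) / 1.558 = 15.97 mg/L.
Travel time t = 5100 m / 1.3 m/s = 3923 s = 0.04541 d.
C = 15.97·exp(−0.92·0.04541) = 15.97·0.9591 = 15.32 mg/L.

15.3 mg/L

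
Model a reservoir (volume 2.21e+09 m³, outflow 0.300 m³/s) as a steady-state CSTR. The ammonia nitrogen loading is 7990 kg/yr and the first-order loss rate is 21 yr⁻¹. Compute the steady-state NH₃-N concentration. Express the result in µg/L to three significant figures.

0.172 µg/L

Outflow Q = 0.300 m³/s × 3.156e+07 s/yr = 9.467e+06 m³/yr.
Steady-state CSTR mass balance: W = Q·C + k·V·C, so C = W/(Q + kV).
Q + kV = 9.467e+06 + 21·2.21e+09 = 4.642e+10 m³/yr.
C = 7990/4.642e+10 = 1.721e-07 kg/m³ = 0.0001721 mg/L = 0.1721 µg/L.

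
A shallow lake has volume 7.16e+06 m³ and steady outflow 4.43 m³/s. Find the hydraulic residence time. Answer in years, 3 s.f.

0.0512 yr

Q = 4.43 m³/s × 3.156e+07 s/yr = 1.398e+08 m³/yr.
Hydraulic residence time τ = V/Q = 7.16e+06/1.398e+08 = 0.05122 yr.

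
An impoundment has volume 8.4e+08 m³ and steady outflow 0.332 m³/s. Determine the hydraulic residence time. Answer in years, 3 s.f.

Q = 0.332 m³/s × 3.156e+07 s/yr = 1.048e+07 m³/yr.
Hydraulic residence time τ = V/Q = 8.4e+08/1.048e+07 = 80.17 yr.

80.2 yr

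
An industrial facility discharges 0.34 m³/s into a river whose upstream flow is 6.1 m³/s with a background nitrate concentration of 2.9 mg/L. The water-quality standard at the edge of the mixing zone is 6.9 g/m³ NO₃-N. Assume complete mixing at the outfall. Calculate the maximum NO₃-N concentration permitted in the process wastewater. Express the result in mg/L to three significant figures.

78.7 mg/L

Mass balance: 6.9·6.44 = 0.34·Cₑ + 6.1·2.9.
Cₑ = (44.44 − 17.69) / 0.34 = 78.66 mg/L.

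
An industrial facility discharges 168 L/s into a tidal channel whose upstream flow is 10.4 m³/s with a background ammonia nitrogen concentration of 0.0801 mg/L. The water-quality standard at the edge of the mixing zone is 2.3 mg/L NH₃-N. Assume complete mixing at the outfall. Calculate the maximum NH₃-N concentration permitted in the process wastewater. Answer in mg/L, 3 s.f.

140 mg/L

168 L/s = 0.168 m³/s.
Mass balance: 2.3·10.57 = 0.168·Cₑ + 10.4·0.0801.
Cₑ = (24.31 − 0.833) / 0.168 = 139.7 mg/L.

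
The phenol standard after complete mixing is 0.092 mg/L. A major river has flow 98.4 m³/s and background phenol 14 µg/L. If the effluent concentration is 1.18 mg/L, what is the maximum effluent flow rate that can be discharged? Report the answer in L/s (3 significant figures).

14 µg/L = 0.014 mg/L.
Mass balance at complete mixing: C_std·(Q_w + Q_r) = Q_w·C_e + Q_r·C_b.
Rearranging, Q_w = Q_r·(C_std − C_b)/(C_e − C_std) = 98.4·(0.092 − 0.014) / (1.18 − 0.092) = 7.054 m³/s.
= 7054 L/s.

7050 L/s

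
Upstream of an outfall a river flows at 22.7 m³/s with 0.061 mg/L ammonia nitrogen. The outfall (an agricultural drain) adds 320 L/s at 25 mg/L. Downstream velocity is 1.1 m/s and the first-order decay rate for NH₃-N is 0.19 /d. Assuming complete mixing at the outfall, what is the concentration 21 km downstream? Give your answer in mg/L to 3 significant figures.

0.391 mg/L

320 L/s = 0.32 m³/s.
After complete mixing, C₀ = (0.32·25 + 22.7·0.061) / 23.02 = 0.4077 mg/L.
Travel time t = 2.1e+04 m / 1.1 m/s = 1.909e+04 s = 0.221 d.
C = 0.4077·exp(−0.19·0.221) = 0.4077·0.9589 = 0.3909 mg/L.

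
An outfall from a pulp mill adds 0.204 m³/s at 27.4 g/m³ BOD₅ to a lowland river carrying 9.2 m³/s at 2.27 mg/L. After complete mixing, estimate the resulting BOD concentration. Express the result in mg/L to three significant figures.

Flow-weighted mixing gives C = (0.204·27.4 + 9.2·2.27) / (0.204 + 9.2) = 26.47/9.404 = 2.815 mg/L.

2.82 mg/L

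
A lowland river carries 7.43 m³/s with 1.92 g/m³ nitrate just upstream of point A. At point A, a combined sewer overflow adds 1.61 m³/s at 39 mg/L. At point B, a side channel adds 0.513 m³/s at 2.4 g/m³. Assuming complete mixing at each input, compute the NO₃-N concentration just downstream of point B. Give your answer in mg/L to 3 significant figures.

8.19 mg/L

After input A: C = (7.43·1.92 + 1.61·39) / 9.04 = 8.524 mg/L.
After input B: C = (9.04·8.524 + 0.513·2.4) / 9.553 = 8.195 mg/L.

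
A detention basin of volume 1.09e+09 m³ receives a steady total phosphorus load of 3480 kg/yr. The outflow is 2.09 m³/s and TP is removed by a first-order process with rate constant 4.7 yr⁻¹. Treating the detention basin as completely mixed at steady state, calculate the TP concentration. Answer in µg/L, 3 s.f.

0.671 µg/L

Outflow Q = 2.09 m³/s × 3.156e+07 s/yr = 6.596e+07 m³/yr.
Steady-state CSTR mass balance: W = Q·C + k·V·C, so C = W/(Q + kV).
Q + kV = 6.596e+07 + 4.7·1.09e+09 = 5.189e+09 m³/yr.
C = 3480/5.189e+09 = 6.707e-07 kg/m³ = 0.0006707 mg/L = 0.6707 µg/L.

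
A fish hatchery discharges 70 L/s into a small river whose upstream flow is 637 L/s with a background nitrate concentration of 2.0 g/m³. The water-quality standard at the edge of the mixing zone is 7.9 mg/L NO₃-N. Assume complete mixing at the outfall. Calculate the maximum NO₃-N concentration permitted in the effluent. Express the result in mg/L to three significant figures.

61.6 mg/L

70 L/s = 0.07 m³/s.
637 L/s = 0.637 m³/s.
Mass balance: 7.9·0.707 = 0.07·Cₑ + 0.637·2.
Cₑ = (5.585 − 1.274) / 0.07 = 61.59 mg/L.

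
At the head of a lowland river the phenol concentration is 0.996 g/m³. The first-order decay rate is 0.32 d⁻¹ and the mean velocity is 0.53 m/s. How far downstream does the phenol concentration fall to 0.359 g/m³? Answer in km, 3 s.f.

From C = C₀·e^(−kt), t = ln(C₀/C)/k = ln(0.996/0.359)/0.32 = 1.02/0.32 = 3.189 d.
Distance = v·t = 0.53 m/s × 2.755e+05 s = 1.46e+05 m = 146 km.

146 km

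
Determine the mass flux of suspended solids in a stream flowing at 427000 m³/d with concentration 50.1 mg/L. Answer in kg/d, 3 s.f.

427000 m³/d = 4.942 m³/s.
Mass flux = Q·C = 4.942 m³/s × 50.1 g/m³ = 247.6 g/s.
= 247.6 g/s × 86.4 = 2.139e+04 kg/d.

21400 kg/d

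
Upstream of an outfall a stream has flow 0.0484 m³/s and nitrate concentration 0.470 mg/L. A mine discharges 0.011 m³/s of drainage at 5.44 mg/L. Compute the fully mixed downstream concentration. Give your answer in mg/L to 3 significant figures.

By mass balance at complete mixing, C = (0.011·5.44 + 0.0484·0.47) / (0.011 + 0.0484) = 0.08259/0.0594 = 1.39 mg/L.

1.39 mg/L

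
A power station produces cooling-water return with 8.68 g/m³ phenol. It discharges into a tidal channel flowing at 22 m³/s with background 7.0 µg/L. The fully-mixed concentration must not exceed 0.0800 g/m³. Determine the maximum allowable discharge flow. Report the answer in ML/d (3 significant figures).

16.1 ML/d

7.0 µg/L = 0.007 mg/L.
Mass balance at complete mixing: C_std·(Q_w + Q_r) = Q_w·C_e + Q_r·C_b.
Rearranging, Q_w = Q_r·(C_std − C_b)/(C_e − C_std) = 22·(0.08 − 0.007) / (8.68 − 0.08) = 0.1867 m³/s.
= 16.13 ML/d.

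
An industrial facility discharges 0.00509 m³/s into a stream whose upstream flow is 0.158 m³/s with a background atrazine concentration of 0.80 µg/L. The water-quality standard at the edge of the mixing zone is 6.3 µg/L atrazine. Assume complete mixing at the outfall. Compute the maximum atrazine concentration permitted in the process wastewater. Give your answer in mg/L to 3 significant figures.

0.177 mg/L

0.80 µg/L = 0.0008 mg/L.
6.3 µg/L = 0.0063 mg/L.
Mass balance: 0.0063·0.1631 = 0.00509·Cₑ + 0.158·0.0008.
Cₑ = (0.001027 − 0.0001264) / 0.00509 = 0.177 mg/L.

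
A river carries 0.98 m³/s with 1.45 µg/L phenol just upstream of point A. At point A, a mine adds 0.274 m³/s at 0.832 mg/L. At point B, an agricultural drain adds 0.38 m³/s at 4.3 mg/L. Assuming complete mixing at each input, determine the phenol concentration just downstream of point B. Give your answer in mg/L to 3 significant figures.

1.14 mg/L

1.45 µg/L = 0.00145 mg/L.
After input A: C = (0.98·0.00145 + 0.274·0.832) / 1.254 = 0.1829 mg/L.
After input B: C = (1.254·0.1829 + 0.38·4.3) / 1.634 = 1.14 mg/L.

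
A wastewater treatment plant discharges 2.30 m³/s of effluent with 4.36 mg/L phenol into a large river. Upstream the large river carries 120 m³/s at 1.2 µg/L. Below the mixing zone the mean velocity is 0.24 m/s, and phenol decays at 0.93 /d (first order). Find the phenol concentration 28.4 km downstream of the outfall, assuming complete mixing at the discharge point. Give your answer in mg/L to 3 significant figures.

0.0233 mg/L

1.2 µg/L = 0.0012 mg/L.
After complete mixing, C₀ = (2.3·4.36 + 120·0.0012) / 122.3 = 0.08317 mg/L.
Travel time t = 2.84e+04 m / 0.24 m/s = 1.183e+05 s = 1.37 d.
C = 0.08317·exp(−0.93·1.37) = 0.08317·0.2798 = 0.02327 mg/L.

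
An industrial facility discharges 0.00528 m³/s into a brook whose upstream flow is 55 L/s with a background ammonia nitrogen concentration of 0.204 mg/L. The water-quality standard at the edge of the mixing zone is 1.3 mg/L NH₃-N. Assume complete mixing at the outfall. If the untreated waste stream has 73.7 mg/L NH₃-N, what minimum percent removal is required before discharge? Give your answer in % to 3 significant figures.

82.7 %

55 L/s = 0.055 m³/s.
Mass balance: 1.3·0.06028 = 0.00528·Cₑ + 0.055·0.204.
Cₑ = (0.07836 − 0.01122) / 0.00528 = 12.72 mg/L.
Required removal = 1 − 12.72/73.7 = 82.75 %.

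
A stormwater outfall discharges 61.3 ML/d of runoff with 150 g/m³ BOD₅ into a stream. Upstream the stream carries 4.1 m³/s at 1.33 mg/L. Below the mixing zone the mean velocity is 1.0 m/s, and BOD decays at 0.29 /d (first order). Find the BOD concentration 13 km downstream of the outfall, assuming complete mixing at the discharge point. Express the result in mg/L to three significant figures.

22.3 mg/L

61.3 ML/d = 0.7095 m³/s.
After complete mixing, C₀ = (0.7095·150 + 4.1·1.33) / 4.809 = 23.26 mg/L.
Travel time t = 1.3e+04 m / 1.0 m/s = 1.3e+04 s = 0.1505 d.
C = 23.26·exp(−0.29·0.1505) = 23.26·0.9573 = 22.27 mg/L.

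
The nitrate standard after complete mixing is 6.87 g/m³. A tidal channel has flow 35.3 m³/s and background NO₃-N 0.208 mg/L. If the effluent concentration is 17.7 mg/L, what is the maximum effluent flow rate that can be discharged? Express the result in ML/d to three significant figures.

Mass balance at complete mixing: C_std·(Q_w + Q_r) = Q_w·C_e + Q_r·C_b.
Rearranging, Q_w = Q_r·(C_std − C_b)/(C_e − C_std) = 35.3·(6.87 − 0.208) / (17.7 − 6.87) = 21.71 m³/s.
= 1876 ML/d.

1880 ML/d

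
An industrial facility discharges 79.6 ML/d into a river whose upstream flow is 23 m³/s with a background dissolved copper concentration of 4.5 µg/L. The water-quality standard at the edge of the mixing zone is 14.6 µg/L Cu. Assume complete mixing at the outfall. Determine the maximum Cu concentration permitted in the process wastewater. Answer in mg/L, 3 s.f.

0.267 mg/L

79.6 ML/d = 0.9213 m³/s.
4.5 µg/L = 0.0045 mg/L.
14.6 µg/L = 0.0146 mg/L.
Mass balance: 0.0146·23.92 = 0.9213·Cₑ + 23·0.0045.
Cₑ = (0.3493 − 0.1035) / 0.9213 = 0.2667 mg/L.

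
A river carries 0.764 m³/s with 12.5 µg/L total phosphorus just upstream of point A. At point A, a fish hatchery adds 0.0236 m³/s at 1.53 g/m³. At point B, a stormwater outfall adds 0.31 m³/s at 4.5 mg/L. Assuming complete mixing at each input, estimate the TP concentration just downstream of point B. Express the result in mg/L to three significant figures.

12.5 µg/L = 0.0125 mg/L.
After input A: C = (0.764·0.0125 + 0.0236·1.53) / 0.7876 = 0.05797 mg/L.
After input B: C = (0.7876·0.05797 + 0.31·4.5) / 1.098 = 1.313 mg/L.

1.31 mg/L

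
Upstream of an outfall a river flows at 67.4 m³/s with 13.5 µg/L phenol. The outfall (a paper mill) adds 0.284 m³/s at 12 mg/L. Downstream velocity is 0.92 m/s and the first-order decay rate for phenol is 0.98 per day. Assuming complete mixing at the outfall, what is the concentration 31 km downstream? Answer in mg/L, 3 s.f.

13.5 µg/L = 0.0135 mg/L.
After complete mixing, C₀ = (0.284·12 + 67.4·0.0135) / 67.68 = 0.06379 mg/L.
Travel time t = 3.1e+04 m / 0.92 m/s = 3.37e+04 s = 0.39 d.
C = 0.06379·exp(−0.98·0.39) = 0.06379·0.6824 = 0.04353 mg/L.

0.0435 mg/L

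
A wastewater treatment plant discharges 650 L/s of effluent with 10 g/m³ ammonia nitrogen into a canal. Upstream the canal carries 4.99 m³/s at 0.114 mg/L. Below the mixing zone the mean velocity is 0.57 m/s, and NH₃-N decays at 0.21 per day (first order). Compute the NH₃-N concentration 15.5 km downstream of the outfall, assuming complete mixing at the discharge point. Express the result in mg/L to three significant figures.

650 L/s = 0.65 m³/s.
After complete mixing, C₀ = (0.65·10 + 4.99·0.114) / 5.64 = 1.253 mg/L.
Travel time t = 1.55e+04 m / 0.57 m/s = 2.719e+04 s = 0.3147 d.
C = 1.253·exp(−0.21·0.3147) = 1.253·0.936 = 1.173 mg/L.

1.17 mg/L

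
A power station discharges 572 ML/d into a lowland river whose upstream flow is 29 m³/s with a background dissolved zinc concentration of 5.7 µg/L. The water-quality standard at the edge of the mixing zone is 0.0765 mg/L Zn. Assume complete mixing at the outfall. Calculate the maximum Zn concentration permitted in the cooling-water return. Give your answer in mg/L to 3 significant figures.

572 ML/d = 6.62 m³/s.
5.7 µg/L = 0.0057 mg/L.
Mass balance: 0.0765·35.62 = 6.62·Cₑ + 29·0.0057.
Cₑ = (2.725 − 0.1653) / 6.62 = 0.3866 mg/L.

0.387 mg/L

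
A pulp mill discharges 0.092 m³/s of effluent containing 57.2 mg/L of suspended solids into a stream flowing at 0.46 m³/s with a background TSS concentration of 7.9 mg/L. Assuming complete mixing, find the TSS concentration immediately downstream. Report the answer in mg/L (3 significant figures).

16.1 mg/L

By mass balance at complete mixing, C = (0.092·57.2 + 0.46·7.9) / (0.092 + 0.46) = 8.896/0.552 = 16.12 mg/L.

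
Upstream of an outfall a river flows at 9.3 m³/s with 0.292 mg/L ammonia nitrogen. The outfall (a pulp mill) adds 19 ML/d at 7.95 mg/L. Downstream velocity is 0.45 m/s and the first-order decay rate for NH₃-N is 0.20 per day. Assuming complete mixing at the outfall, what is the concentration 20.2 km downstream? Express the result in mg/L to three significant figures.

0.423 mg/L

19 ML/d = 0.2199 m³/s.
After complete mixing, C₀ = (0.2199·7.95 + 9.3·0.292) / 9.52 = 0.4689 mg/L.
Travel time t = 2.02e+04 m / 0.45 m/s = 4.489e+04 s = 0.5195 d.
C = 0.4689·exp(−0.20·0.5195) = 0.4689·0.9013 = 0.4226 mg/L.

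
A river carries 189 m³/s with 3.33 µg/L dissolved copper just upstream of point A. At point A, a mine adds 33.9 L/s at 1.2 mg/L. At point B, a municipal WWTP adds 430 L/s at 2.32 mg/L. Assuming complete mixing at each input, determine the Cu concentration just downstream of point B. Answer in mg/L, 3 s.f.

0.00880 mg/L

3.33 µg/L = 0.00333 mg/L.
33.9 L/s = 0.0339 m³/s.
After input A: C = (189·0.00333 + 0.0339·1.2) / 189 = 0.003545 mg/L.
430 L/s = 0.43 m³/s.
After input B: C = (189·0.003545 + 0.43·2.32) / 189.5 = 0.008802 mg/L.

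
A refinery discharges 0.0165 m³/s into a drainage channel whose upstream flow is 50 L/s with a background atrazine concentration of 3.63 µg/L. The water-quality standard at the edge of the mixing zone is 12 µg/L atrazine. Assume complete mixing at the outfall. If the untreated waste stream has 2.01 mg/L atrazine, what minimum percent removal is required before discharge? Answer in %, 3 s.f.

98.1 %

50 L/s = 0.05 m³/s.
3.63 µg/L = 0.00363 mg/L.
12 µg/L = 0.012 mg/L.
Mass balance: 0.012·0.0665 = 0.0165·Cₑ + 0.05·0.00363.
Cₑ = (0.000798 − 0.0001815) / 0.0165 = 0.03736 mg/L.
Required removal = 1 − 0.03736/2.01 = 98.14 %.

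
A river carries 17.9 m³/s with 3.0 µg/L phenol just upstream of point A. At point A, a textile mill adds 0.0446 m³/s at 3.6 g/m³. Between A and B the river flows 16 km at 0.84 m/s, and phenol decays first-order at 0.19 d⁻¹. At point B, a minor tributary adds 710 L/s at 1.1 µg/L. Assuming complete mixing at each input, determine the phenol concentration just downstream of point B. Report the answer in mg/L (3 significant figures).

0.0111 mg/L

3.0 µg/L = 0.003 mg/L.
After input A: C = (17.9·0.003 + 0.0446·3.6) / 17.94 = 0.01194 mg/L.
Over the 16 km reach to input B (t = 1.905e+04 s = 0.2205 d), decay gives C = 0.01194·exp(−0.19·0.2205) = 0.01145 mg/L.
710 L/s = 0.71 m³/s.
1.1 µg/L = 0.0011 mg/L.
After input B: C = (17.94·0.01145 + 0.71·0.0011) / 18.65 = 0.01106 mg/L.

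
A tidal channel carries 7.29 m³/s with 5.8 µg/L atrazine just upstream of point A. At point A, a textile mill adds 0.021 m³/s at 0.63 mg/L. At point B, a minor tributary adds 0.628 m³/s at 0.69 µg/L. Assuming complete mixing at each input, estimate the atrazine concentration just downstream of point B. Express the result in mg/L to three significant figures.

5.8 µg/L = 0.0058 mg/L.
After input A: C = (7.29·0.0058 + 0.021·0.63) / 7.311 = 0.007593 mg/L.
0.69 µg/L = 0.00069 mg/L.
After input B: C = (7.311·0.007593 + 0.628·0.00069) / 7.939 = 0.007047 mg/L.

0.00705 mg/L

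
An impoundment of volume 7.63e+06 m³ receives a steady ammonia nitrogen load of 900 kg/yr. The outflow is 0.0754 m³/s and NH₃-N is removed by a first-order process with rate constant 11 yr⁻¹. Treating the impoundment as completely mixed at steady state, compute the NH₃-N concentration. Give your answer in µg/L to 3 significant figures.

10.4 µg/L

Outflow Q = 0.0754 m³/s × 3.156e+07 s/yr = 2.379e+06 m³/yr.
Steady-state CSTR mass balance: W = Q·C + k·V·C, so C = W/(Q + kV).
Q + kV = 2.379e+06 + 11·7.63e+06 = 8.631e+07 m³/yr.
C = 900/8.631e+07 = 1.043e-05 kg/m³ = 0.01043 mg/L = 10.43 µg/L.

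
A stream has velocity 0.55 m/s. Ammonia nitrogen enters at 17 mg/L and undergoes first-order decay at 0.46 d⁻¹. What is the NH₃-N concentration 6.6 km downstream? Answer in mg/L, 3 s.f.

Travel time t = 6.6 km / 0.55 m/s = 6600/0.55 = 1.2e+04 s = 0.1389 d.
First-order decay: C = 17·exp(−0.46·0.1389) = 17·0.9381 = 15.95 mg/L.

15.9 mg/L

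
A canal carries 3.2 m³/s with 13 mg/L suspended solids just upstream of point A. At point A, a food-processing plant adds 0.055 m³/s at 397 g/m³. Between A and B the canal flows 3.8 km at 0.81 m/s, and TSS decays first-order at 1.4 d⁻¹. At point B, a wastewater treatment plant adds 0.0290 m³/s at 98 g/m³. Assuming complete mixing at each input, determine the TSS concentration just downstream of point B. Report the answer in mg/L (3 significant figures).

After input A: C = (3.2·13 + 0.055·397) / 3.255 = 19.49 mg/L.
Over the 3.8 km reach to input B (t = 4691 s = 0.0543 d), decay gives C = 19.49·exp(−1.4·0.0543) = 18.06 mg/L.
After input B: C = (3.255·18.06 + 0.029·98) / 3.284 = 18.77 mg/L.

18.8 mg/L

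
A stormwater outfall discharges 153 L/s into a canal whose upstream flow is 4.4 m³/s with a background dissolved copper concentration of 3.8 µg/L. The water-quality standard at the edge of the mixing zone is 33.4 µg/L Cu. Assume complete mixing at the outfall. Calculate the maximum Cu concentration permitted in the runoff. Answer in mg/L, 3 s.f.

153 L/s = 0.153 m³/s.
3.8 µg/L = 0.0038 mg/L.
33.4 µg/L = 0.0334 mg/L.
Mass balance: 0.0334·4.553 = 0.153·Cₑ + 4.4·0.0038.
Cₑ = (0.1521 − 0.01672) / 0.153 = 0.8846 mg/L.

0.885 mg/L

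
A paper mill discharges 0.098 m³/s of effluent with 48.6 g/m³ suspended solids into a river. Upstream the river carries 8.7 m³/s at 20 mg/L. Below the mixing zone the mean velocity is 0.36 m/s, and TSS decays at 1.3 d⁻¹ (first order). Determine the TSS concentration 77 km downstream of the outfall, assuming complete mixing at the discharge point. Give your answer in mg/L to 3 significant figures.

0.813 mg/L

After complete mixing, C₀ = (0.098·48.6 + 8.7·20) / 8.798 = 20.32 mg/L.
Travel time t = 7.7e+04 m / 0.36 m/s = 2.139e+05 s = 2.476 d.
C = 20.32·exp(−1.3·2.476) = 20.32·0.04003 = 0.8133 mg/L.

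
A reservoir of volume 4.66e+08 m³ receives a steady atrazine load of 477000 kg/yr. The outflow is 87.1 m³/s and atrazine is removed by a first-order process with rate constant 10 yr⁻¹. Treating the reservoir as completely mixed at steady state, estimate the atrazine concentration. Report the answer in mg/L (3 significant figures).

0.0644 mg/L

Outflow Q = 87.1 m³/s × 3.156e+07 s/yr = 2.749e+09 m³/yr.
Steady-state CSTR mass balance: W = Q·C + k·V·C, so C = W/(Q + kV).
Q + kV = 2.749e+09 + 10·4.66e+08 = 7.409e+09 m³/yr.
C = 477000/7.409e+09 = 6.438e-05 kg/m³ = 0.06438 mg/L.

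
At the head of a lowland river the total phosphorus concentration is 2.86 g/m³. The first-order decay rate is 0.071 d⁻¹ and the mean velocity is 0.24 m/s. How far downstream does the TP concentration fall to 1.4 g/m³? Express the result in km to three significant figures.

209 km

From C = C₀·e^(−kt), t = ln(C₀/C)/k = ln(2.86/1.4)/0.071 = 0.7143/0.071 = 10.06 d.
Distance = v·t = 0.24 m/s × 8.693e+05 s = 2.086e+05 m = 208.6 km.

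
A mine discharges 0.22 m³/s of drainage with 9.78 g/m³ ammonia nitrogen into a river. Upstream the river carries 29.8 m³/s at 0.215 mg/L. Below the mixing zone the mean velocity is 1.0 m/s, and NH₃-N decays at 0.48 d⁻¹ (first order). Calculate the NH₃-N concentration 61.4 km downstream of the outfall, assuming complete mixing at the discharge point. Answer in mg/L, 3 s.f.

After complete mixing, C₀ = (0.22·9.78 + 29.8·0.215) / 30.02 = 0.2851 mg/L.
Travel time t = 6.14e+04 m / 1.0 m/s = 6.14e+04 s = 0.7106 d.
C = 0.2851·exp(−0.48·0.7106) = 0.2851·0.711 = 0.2027 mg/L.

0.203 mg/L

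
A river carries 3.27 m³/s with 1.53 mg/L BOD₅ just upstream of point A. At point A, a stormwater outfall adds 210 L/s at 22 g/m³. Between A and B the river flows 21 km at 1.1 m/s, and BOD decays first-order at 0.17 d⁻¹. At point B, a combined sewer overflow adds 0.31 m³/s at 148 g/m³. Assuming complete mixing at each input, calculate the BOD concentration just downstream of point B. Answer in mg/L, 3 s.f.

210 L/s = 0.21 m³/s.
After input A: C = (3.27·1.53 + 0.21·22) / 3.48 = 2.765 mg/L.
Over the 21 km reach to input B (t = 1.909e+04 s = 0.221 d), decay gives C = 2.765·exp(−0.17·0.221) = 2.663 mg/L.
After input B: C = (3.48·2.663 + 0.31·148) / 3.79 = 14.55 mg/L.

14.6 mg/L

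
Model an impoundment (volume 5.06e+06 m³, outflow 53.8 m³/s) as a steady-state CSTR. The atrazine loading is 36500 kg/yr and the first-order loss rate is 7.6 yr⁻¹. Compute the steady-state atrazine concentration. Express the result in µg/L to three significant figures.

Outflow Q = 53.8 m³/s × 3.156e+07 s/yr = 1.698e+09 m³/yr.
Steady-state CSTR mass balance: W = Q·C + k·V·C, so C = W/(Q + kV).
Q + kV = 1.698e+09 + 7.6·5.06e+06 = 1.736e+09 m³/yr.
C = 36500/1.736e+09 = 2.102e-05 kg/m³ = 0.02102 mg/L = 21.02 µg/L.

21.0 µg/L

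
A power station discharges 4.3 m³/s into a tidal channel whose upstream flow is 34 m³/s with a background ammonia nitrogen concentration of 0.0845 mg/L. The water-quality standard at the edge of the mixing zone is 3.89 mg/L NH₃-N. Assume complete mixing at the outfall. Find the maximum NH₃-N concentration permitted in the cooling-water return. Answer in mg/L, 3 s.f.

34.0 mg/L

Mass balance: 3.89·38.3 = 4.3·Cₑ + 34·0.0845.
Cₑ = (149 − 2.873) / 4.3 = 33.98 mg/L.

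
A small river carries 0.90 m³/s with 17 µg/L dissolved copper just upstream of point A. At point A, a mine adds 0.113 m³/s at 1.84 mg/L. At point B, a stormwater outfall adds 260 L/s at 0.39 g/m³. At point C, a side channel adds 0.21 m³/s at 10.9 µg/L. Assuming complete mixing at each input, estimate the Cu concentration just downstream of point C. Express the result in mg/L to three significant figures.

0.220 mg/L

17 µg/L = 0.017 mg/L.
After input A: C = (0.9·0.017 + 0.113·1.84) / 1.013 = 0.2204 mg/L.
260 L/s = 0.26 m³/s.
After input B: C = (1.013·0.2204 + 0.26·0.39) / 1.273 = 0.255 mg/L.
10.9 µg/L = 0.0109 mg/L.
After input C: C = (1.273·0.255 + 0.21·0.0109) / 1.483 = 0.2204 mg/L.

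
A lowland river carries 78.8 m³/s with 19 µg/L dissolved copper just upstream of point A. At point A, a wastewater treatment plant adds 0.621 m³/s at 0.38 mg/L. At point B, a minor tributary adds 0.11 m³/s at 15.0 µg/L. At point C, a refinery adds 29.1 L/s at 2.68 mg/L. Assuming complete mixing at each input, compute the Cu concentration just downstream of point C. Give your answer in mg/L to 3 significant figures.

0.0228 mg/L

19 µg/L = 0.019 mg/L.
After input A: C = (78.8·0.019 + 0.621·0.38) / 79.42 = 0.02182 mg/L.
15.0 µg/L = 0.015 mg/L.
After input B: C = (79.42·0.02182 + 0.11·0.015) / 79.53 = 0.02181 mg/L.
29.1 L/s = 0.0291 m³/s.
After input C: C = (79.53·0.02181 + 0.0291·2.68) / 79.56 = 0.02279 mg/L.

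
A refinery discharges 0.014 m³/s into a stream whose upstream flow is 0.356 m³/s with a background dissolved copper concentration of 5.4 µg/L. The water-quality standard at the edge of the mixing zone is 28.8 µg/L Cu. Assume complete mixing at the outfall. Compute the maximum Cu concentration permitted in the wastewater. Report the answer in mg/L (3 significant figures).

5.4 µg/L = 0.0054 mg/L.
28.8 µg/L = 0.0288 mg/L.
Mass balance: 0.0288·0.37 = 0.014·Cₑ + 0.356·0.0054.
Cₑ = (0.01066 − 0.001922) / 0.014 = 0.6238 mg/L.

0.624 mg/L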